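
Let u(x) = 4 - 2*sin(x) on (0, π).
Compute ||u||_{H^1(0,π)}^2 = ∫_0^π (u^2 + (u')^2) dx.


||u||_{H^1(0,π)}^2 = -32 + 20*π

u'(x) = -2*cos(x).
Expand u² and (u')² and integrate term by term on (0, π), using: for integers n ≥ 1, ∫_0^π sin²(nx) dx = ∫_0^π cos²(nx) dx = π/2; for n ≠ n', ∫_0^π sin(nx)sin(n'x) dx = ∫_0^π cos(nx)cos(n'x) dx = 0; and by product-to-sum, ∫_0^π sin(nx)cos(n'x) dx = ½∫_0^π [sin((n+n')x) + sin((n−n')x)] dx, which is 0 when n+n' is even and 2n/(n²−n'²) when n+n' is odd (it need not vanish on (0, π)). For the constant mode: ∫_0^π 1 dx = π, ∫_0^π cos(nx) dx = 0, ∫_0^π sin(nx) dx = (1−(−1)^n)/n.
  u² squared terms: (4)²·∫1 dx = 16·π = 16*π;  (-2)²·∫sin(x)² dx = 4·π/2 = 2*π.
  u² cross terms: 2·(4)·(-2)·∫1·sin(x) dx = -16·(2) = -32.
  So ∫_0^π u² dx = 16*π + 2*π − 32 = -32 + 18*π.
  (u')² squared terms: (-2)²·∫cos(x)² dx = 4·π/2 = 2*π.
  So ∫_0^π (u')² dx = 2*π.
||u||_{H^1}^2 = (-32 + 18*π) + (2*π) = -32 + 20*π.


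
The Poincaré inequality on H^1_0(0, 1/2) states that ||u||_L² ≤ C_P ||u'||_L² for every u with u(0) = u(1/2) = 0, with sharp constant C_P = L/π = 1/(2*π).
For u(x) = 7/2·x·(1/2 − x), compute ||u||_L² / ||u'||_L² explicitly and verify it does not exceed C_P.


||u||_L² / ||u'||_L² = sqrt(10)/20 < C_P = 1/(2*π).

u(x) = 7/2·x·(1/2 − x), so u'(x) = 7/4 - 7*x.
u(x) = 7/2·x·(1/2 − x) vanishes at x = 0 and x = 1/2, so u ∈ H^1_0(0, 1/2). Differentiate via the product rule and integrate the resulting polynomials term by term.
  ∫_0^1/2 u² dx = ∫_0^1/2 (49*x^4/4 - 49*x^3/4 + 49*x^2/16) dx. Term by term:
    ∫_0^1/2 49*x^4/4 dx = 49/640;  ∫_0^1/2 -49*x^3/4 dx = -49/256;  ∫_0^1/2 49*x^2/16 dx = 49/384.
  Sum: 49/640 − 49/256 + 49/384 = 49/3840.
  ∫_0^1/2 (u')² dx = ∫_0^1/2 (49*x^2 - 49*x/2 + 49/16) dx. Term by term:
    ∫_0^1/2 49*x^2 dx = 49/24;  ∫_0^1/2 -49*x/2 dx = -49/16;  ∫_0^1/2 49/16 dx = 49/32.
  Sum: 49/24 − 49/16 + 49/32 = 49/96.
∫_0^1/2 u² dx = 49/3840, so ||u||_L² = 7*sqrt(15)/240.
∫_0^1/2 (u')² dx = 49/96, so ||u'||_L² = 7*sqrt(6)/24.
Ratio ||u||_L² / ||u'||_L² = sqrt(10)/20.
Sharp Poincaré constant on H^1_0(0, 1/2) is C_P = L/π = 1/(2*π), achieved by sin(2*π·x).
A polynomial bump cannot attain the sharp Poincaré constant (only the first sine eigenfunction does), so the ratio is strictly less than C_P, consistent with ||u||_L² ≤ C_P ||u'||_L².


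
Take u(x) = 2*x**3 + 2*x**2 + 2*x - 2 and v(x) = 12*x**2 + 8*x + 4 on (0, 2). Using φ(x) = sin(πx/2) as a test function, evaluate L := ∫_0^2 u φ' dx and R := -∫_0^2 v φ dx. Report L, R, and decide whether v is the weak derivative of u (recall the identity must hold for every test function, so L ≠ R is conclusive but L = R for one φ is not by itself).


LHS = -72/π + 192/π^3, RHS = -144/π + 384/π^3. No, v is not the weak derivative of u.

u(x) = 2*x**3 + 2*x**2 + 2*x - 2, classical derivative u'(x) = 6*x**2 + 4*x + 2.
φ(x) = sin(πx/2), so φ'(x) = π*cos(π*x/2)/2.
Note φ(0) = φ(2) = 0, so the boundary term u·φ vanishes.
LHS = ∫_0^2 u(x) φ'(x) dx = ∫_0^2 (π*x^3*cos(π*x/2) + π*x^2*cos(π*x/2) + π*x*cos(π*x/2) - π*cos(π*x/2)) dx. Term by term:
  ∫_0^2 -π*cos(π*x/2) dx = 0;  ∫_0^2 π*x*cos(π*x/2) dx = -8/π;  ∫_0^2 π*x^2*cos(π*x/2) dx = -16/π;
  ∫_0^2 π*x^3*cos(π*x/2) dx = -48/π + 192/π^3.
Sum: 0 − 8/π − 16/π + -48/π + 192/π^3 = -72/π + 192/π^3.
So LHS = -72/π + 192/π^3.
∫_0^2 v(x) φ(x) dx = ∫_0^2 (12*x^2*sin(π*x/2) + 8*x*sin(π*x/2) + 4*sin(π*x/2)) dx. Term by term:
  ∫_0^2 4*sin(π*x/2) dx = 16/π;  ∫_0^2 8*x*sin(π*x/2) dx = 32/π;  ∫_0^2 12*x^2*sin(π*x/2) dx = -384/π^3 + 96/π.
Sum: 16/π + 32/π + -384/π^3 + 96/π = -384/π^3 + 144/π.
So RHS = -∫_0^2 v(x) φ(x) dx = -144/π + 384/π^3.
LHS − RHS = -192/π^3 + 72/π ≠ 0, so the identity fails.
(For a valid weak derivative the identity must hold for EVERY test function, in particular this one. The failure shows v is NOT the weak derivative of u.)
Correct weak derivative would be u'(x) = 6*x**2 + 4*x + 2.


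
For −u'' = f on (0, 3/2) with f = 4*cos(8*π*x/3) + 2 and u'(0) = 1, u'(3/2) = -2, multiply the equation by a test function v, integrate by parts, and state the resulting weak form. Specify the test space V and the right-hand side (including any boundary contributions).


V = H^1(0, 3/2) (v unrestricted at boundary; u is determined up to an additive constant); weak form: ∫_0^3/2 u'v' dx = ∫_0^3/2 (4*cos(8*π*x/3) + 2) v dx − 2·v(3/2) − v(0) for all v ∈ V.

Multiply both sides by a test function v and integrate from 0 to 3/2:
  ∫_0^3/2 −u''(x) v(x) dx = ∫_0^3/2 f(x) v(x) dx.
Integrate the LHS by parts once:
  ∫_0^3/2 −u'' v dx = −[u'(x) v(x)]_0^3/2 + ∫_0^3/2 u'(x) v'(x) dx.
Thus ∫_0^3/2 u'(x) v'(x) dx = ∫_0^3/2 f(x) v(x) dx + [u'(x) v(x)]_0^3/2.
Choose V so that boundary terms are either known or forced to vanish.
u has inhomogeneous Neumann u'(0) = 1, u'(3/2) = -2. [u' v]_0^3/2 = (-2)·v(3/2) − (1)·v(0) = − 2·v(3/2) − v(0). Take V = H^1(0, 3/2); boundary term becomes part of RHS.
Weak formulation: find u (satisfying any essential BC) such that ∫_0^3/2 u'(x) v'(x) dx = ∫_0^3/2 f v dx − 2·v(3/2) − v(0) for all v ∈ V (Neumann data are natural BCs: they enter the RHS as boundary terms).
Substituting f(x) = 4*cos(8*π*x/3) + 2, the right-hand side is ∫_0^3/2 (4*cos(8*π*x/3) + 2) v dx − 2·v(3/2) − v(0).
Compatibility check (pure Neumann): taking v ≡ 1 ∈ V gives 0 = ∫_0^3/2 f dx + (-2) − (1), i.e. ∫_0^3/2 f dx must equal u'(0) − u'(3/2) = 3. Indeed ∫_0^3/2 (4*cos(8*π*x/3) + 2) dx = 3, so the data are compatible. The solution is then unique only up to an additive constant (fix it e.g. by requiring ∫_0^3/2 u dx = 0).


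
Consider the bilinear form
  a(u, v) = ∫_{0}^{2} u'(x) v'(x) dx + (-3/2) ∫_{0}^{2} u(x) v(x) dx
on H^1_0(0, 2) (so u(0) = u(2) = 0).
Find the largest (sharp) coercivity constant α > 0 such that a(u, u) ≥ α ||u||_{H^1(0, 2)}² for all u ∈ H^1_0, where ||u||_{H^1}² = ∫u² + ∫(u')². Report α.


α = (-6 + π^2)/(4 + π^2)

Coercivity of a(·,·) on H^1_0(0, 2) means a(u, u) ≥ α ||u||_{H^1}² for every u ∈ H^1_0.
The interval has length L = 2, and Poincaré/coercivity depend only on L. Here a(u, u) = ∫(u')² + (-3/2)·∫u².
Here c = -3/2 < 0 with |c| < (π/L)² = π^2/4, so coercivity still holds. The condition a(u,u) ≥ α||u||_{H^1}² reads (1−α)∫(u')² ≥ (α−c)∫u². Any admissible α is ≤ 1 (rapidly oscillating u have ∫u²/∫(u')² → 0), and α = 1 would force 0 ≥ (1−c)∫u², impossible since c < 1; so 1−α > 0. By the sharp Poincaré inequality on H^1_0 of an interval of length L, ∫(u')² ≥ (π/L)²∫u² with equality for the first sine mode sin(π(x−x₀)/L) (x₀ the left endpoint), so the inequality holds for all u iff (1−α)(π/L)² ≥ α − c, i.e. α ≤ ((π/L)² + c)/((π/L)² + 1) = (1 + c(L/π)²)/(1 + (L/π)²). (Direct route, valid since c ≤ 0: Poincaré gives c∫u² ≥ c(L/π)²∫(u')², so a(u,u) ≥ (1 + c(L/π)²)∫(u')², while ||u||_{H^1}² ≤ (1 + (L/π)²)∫(u')²; dividing yields the same α.) With (π/L)² = π^2/4 and c = -3/2, the largest admissible constant is α = ((π/L)² + c)/((π/L)² + 1).
Simplifying, α = (-6 + π^2)/(4 + π^2).


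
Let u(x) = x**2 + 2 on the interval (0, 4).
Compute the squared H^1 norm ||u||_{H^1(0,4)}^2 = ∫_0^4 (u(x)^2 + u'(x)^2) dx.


||u||_{H^1}^2 = 5872/15

The H^1 norm (squared) on an interval (0, L) is
  ||u||_{H^1}^2 = ∫_0^L u(x)^2 dx + ∫_0^L u'(x)^2 dx.
Compute u'(x) = 2*x.
Then u(x)^2 = x**4 + 4*x**2 + 4 and u'(x)^2 = 4*x**2.
Integrate each monomial from 0 to 4 using ∫_0^4 c·x^n dx = c·4^(n+1)/(n+1):
  ∫_0^4 u(x)^2 dx = ∫_0^4 (x^4 + 4*x^2 + 4) dx. Term by term:
    ∫_0^4 x^4 dx = 1024/5;  ∫_0^4 4*x^2 dx = 256/3;  ∫_0^4 4 dx = 16.
  Sum: 1024/5 + 256/3 + 16 = 4592/15.
  ∫_0^4 u'(x)^2 dx = ∫_0^4 (4*x^2) dx. Term by term:
    ∫_0^4 4*x^2 dx = 256/3.
Adding: ||u||_{H^1}^2 = 4592/15 + 256/3 = 5872/15.


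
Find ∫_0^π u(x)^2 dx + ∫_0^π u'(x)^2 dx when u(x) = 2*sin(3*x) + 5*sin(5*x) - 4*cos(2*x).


||u||_{H^1(0,π)}^2 = -4016/21 + 385*π

u'(x) = 8*sin(2*x) + 6*cos(3*x) + 25*cos(5*x).
Expand u² and (u')² and integrate term by term on (0, π), using: for integers n ≥ 1, ∫_0^π sin²(nx) dx = ∫_0^π cos²(nx) dx = π/2; for n ≠ n', ∫_0^π sin(nx)sin(n'x) dx = ∫_0^π cos(nx)cos(n'x) dx = 0; and by product-to-sum, ∫_0^π sin(nx)cos(n'x) dx = ½∫_0^π [sin((n+n')x) + sin((n−n')x)] dx, which is 0 when n+n' is even and 2n/(n²−n'²) when n+n' is odd (it need not vanish on (0, π)).
  u² squared terms: (-4)²·∫cos(2x)² dx = 16·π/2 = 8*π;  (2)²·∫sin(3x)² dx = 4·π/2 = 2*π;  (5)²·∫sin(5x)² dx = 25·π/2 = 25*π/2.
  u² cross terms: 2·(-4)·(2)·∫cos(2x)·sin(3x) dx = -16·(6/5) = -96/5;  2·(-4)·(5)·∫cos(2x)·sin(5x) dx = -40·(10/21) = -400/21;  2·(2)·(5)·∫sin(3x)·sin(5x) dx = 20·(0) = 0.
  So ∫_0^π u² dx = 8*π + 2*π + 25*π/2 − 96/5 − 400/21 + 0 = -4016/105 + 45*π/2.
  (u')² squared terms: (6)²·∫cos(3x)² dx = 36·π/2 = 18*π;  (8)²·∫sin(2x)² dx = 64·π/2 = 32*π;  (25)²·∫cos(5x)² dx = 625·π/2 = 625*π/2.
  (u')² cross terms: 2·(6)·(8)·∫cos(3x)·sin(2x) dx = 96·(-4/5) = -384/5;  2·(6)·(25)·∫cos(3x)·cos(5x) dx = 300·(0) = 0;  2·(8)·(25)·∫sin(2x)·cos(5x) dx = 400·(-4/21) = -1600/21.
  So ∫_0^π (u')² dx = 18*π + 32*π + 625*π/2 − 384/5 + 0 − 1600/21 = -16064/105 + 725*π/2.
||u||_{H^1}^2 = (-4016/105 + 45*π/2) + (-16064/105 + 725*π/2) = -4016/21 + 385*π.


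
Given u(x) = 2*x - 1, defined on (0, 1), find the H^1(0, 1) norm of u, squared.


||u||_{H^1}^2 = 13/3

The H^1 norm (squared) on an interval (0, L) is
  ||u||_{H^1}^2 = ∫_0^L u(x)^2 dx + ∫_0^L u'(x)^2 dx.
Compute u'(x) = 2.
Then u(x)^2 = 4*x**2 - 4*x + 1 and u'(x)^2 = 4.
Integrate each monomial from 0 to 1 using ∫_0^1 c·x^n dx = c·1^(n+1)/(n+1):
  ∫_0^1 u(x)^2 dx = ∫_0^1 (4*x^2 - 4*x + 1) dx. Term by term:
    ∫_0^1 4*x^2 dx = 4/3;  ∫_0^1 -4*x dx = -2;  ∫_0^1 1 dx = 1.
  Sum: 4/3 − 2 + 1 = 1/3.
  ∫_0^1 u'(x)^2 dx = ∫_0^1 (4) dx. Term by term:
    ∫_0^1 4 dx = 4.
Adding: ||u||_{H^1}^2 = 1/3 + 4 = 13/3.


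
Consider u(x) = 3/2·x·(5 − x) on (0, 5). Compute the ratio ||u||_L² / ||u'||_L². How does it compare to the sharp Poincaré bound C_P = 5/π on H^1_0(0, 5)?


||u||_L² / ||u'||_L² = sqrt(10)/2 < C_P = 5/π.

u(x) = 3/2·x·(5 − x), so u'(x) = 15/2 - 3*x.
u(x) = 3/2·x·(5 − x) vanishes at x = 0 and x = 5, so u ∈ H^1_0(0, 5). Differentiate via the product rule and integrate the resulting polynomials term by term.
  ∫_0^5 u² dx = ∫_0^5 (9*x^4/4 - 45*x^3/2 + 225*x^2/4) dx. Term by term:
    ∫_0^5 9*x^4/4 dx = 5625/4;  ∫_0^5 -45*x^3/2 dx = -28125/8;  ∫_0^5 225*x^2/4 dx = 9375/4.
  Sum: 5625/4 − 28125/8 + 9375/4 = 1875/8.
  ∫_0^5 (u')² dx = ∫_0^5 (9*x^2 - 45*x + 225/4) dx. Term by term:
    ∫_0^5 9*x^2 dx = 375;  ∫_0^5 -45*x dx = -1125/2;  ∫_0^5 225/4 dx = 1125/4.
  Sum: 375 − 1125/2 + 1125/4 = 375/4.
∫_0^5 u² dx = 1875/8, so ||u||_L² = 25*sqrt(6)/4.
∫_0^5 (u')² dx = 375/4, so ||u'||_L² = 5*sqrt(15)/2.
Ratio ||u||_L² / ||u'||_L² = sqrt(10)/2.
Sharp Poincaré constant on H^1_0(0, 5) is C_P = L/π = 5/π, achieved by sin(π/5·x).
A polynomial bump cannot attain the sharp Poincaré constant (only the first sine eigenfunction does), so the ratio is strictly less than C_P, consistent with ||u||_L² ≤ C_P ||u'||_L².


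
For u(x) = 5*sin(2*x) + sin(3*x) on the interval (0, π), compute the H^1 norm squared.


||u||_{H^1(0,π)}^2 = 135*π/2

u'(x) = 10*cos(2*x) + 3*cos(3*x).
Expand u² and (u')² and integrate term by term on (0, π), using: for integers n ≥ 1, ∫_0^π sin²(nx) dx = ∫_0^π cos²(nx) dx = π/2; for n ≠ n', ∫_0^π sin(nx)sin(n'x) dx = ∫_0^π cos(nx)cos(n'x) dx = 0; and by product-to-sum, ∫_0^π sin(nx)cos(n'x) dx = ½∫_0^π [sin((n+n')x) + sin((n−n')x)] dx, which is 0 when n+n' is even and 2n/(n²−n'²) when n+n' is odd (it need not vanish on (0, π)).
  u² squared terms: (5)²·∫sin(2x)² dx = 25·π/2 = 25*π/2;  (1)²·∫sin(3x)² dx = 1·π/2 = π/2.
  u² cross terms: 2·(5)·(1)·∫sin(2x)·sin(3x) dx = 10·(0) = 0.
  So ∫_0^π u² dx = 25*π/2 + π/2 + 0 = 13*π.
  (u')² squared terms: (3)²·∫cos(3x)² dx = 9·π/2 = 9*π/2;  (10)²·∫cos(2x)² dx = 100·π/2 = 50*π.
  (u')² cross terms: 2·(3)·(10)·∫cos(3x)·cos(2x) dx = 60·(0) = 0.
  So ∫_0^π (u')² dx = 9*π/2 + 50*π + 0 = 109*π/2.
||u||_{H^1}^2 = (13*π) + (109*π/2) = 135*π/2.


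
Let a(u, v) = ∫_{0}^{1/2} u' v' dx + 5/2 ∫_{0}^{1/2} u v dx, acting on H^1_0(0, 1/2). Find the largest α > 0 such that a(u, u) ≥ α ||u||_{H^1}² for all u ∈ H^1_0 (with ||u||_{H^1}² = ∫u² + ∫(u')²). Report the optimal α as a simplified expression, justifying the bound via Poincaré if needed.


α = 1

Coercivity of a(·,·) on H^1_0(0, 1/2) means a(u, u) ≥ α ||u||_{H^1}² for every u ∈ H^1_0.
The interval has length L = 1/2, and Poincaré/coercivity depend only on L. Here a(u, u) = ∫(u')² + (5/2)·∫u².
Here c = 5/2 ≥ 1, so a(u,u) = ∫(u')² + c∫u² ≥ ∫(u')² + ∫u² = ||u||_{H^1}², i.e. α = 1 works. No larger α is possible: a(u,u) ≥ α||u||_{H^1}² means (1−α)∫(u')² ≥ (α−c)∫u², and for the modes u_n = sin(nπ(x−x₀)/L) (x₀ the left endpoint) one has ∫u_n²/∫(u_n')² = (L/(nπ))² → 0, so a(u_n,u_n)/||u_n||_{H^1}² → 1. Hence the optimal constant is α = 1.
Therefore α = 1.


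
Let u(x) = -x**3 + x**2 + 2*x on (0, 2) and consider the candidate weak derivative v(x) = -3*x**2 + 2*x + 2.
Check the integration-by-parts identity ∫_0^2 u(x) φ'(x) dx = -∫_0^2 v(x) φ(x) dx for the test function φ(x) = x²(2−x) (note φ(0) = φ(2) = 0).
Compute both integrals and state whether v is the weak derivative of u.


LHS = 8/15, RHS = 8/15. Yes, v = u' weakly.

u(x) = -x**3 + x**2 + 2*x, classical derivative u'(x) = -3*x**2 + 2*x + 2.
φ(x) = x²(2−x), so φ'(x) = x*(4 - 3*x).
Note φ(0) = φ(2) = 0, so the boundary term u·φ vanishes.
LHS = ∫_0^2 u(x) φ'(x) dx = ∫_0^2 (3*x^5 - 7*x^4 - 2*x^3 + 8*x^2) dx. Term by term:
  ∫_0^2 3*x^5 dx = 32;  ∫_0^2 -7*x^4 dx = -224/5;  ∫_0^2 -2*x^3 dx = -8;
  ∫_0^2 8*x^2 dx = 64/3.
Sum: 32 − 224/5 − 8 + 64/3 = 8/15.
So LHS = 8/15.
∫_0^2 v(x) φ(x) dx = ∫_0^2 (3*x^5 - 8*x^4 + 2*x^3 + 4*x^2) dx. Term by term:
  ∫_0^2 3*x^5 dx = 32;  ∫_0^2 -8*x^4 dx = -256/5;  ∫_0^2 2*x^3 dx = 8;
  ∫_0^2 4*x^2 dx = 32/3.
Sum: 32 − 256/5 + 8 + 32/3 = -8/15.
So RHS = -∫_0^2 v(x) φ(x) dx = 8/15.
LHS = RHS, so the identity holds for this test φ.
Moreover u is smooth here and v(x) = u'(x) = -3*x**2 + 2*x + 2 pointwise, so the identity holds for every test function. Hence v is the weak derivative of u.


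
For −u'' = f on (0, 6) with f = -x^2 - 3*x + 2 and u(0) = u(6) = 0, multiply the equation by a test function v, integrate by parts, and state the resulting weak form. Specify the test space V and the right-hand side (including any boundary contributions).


V = H^1_0(0, 6) (so v(0) = v(6) = 0); weak form: ∫_0^6 u'v' dx = ∫_0^6 (-x^2 - 3*x + 2) v dx for all v ∈ V.

Multiply both sides by a test function v and integrate from 0 to 6:
  ∫_0^6 −u''(x) v(x) dx = ∫_0^6 f(x) v(x) dx.
Integrate the LHS by parts once:
  ∫_0^6 −u'' v dx = −[u'(x) v(x)]_0^6 + ∫_0^6 u'(x) v'(x) dx.
Thus ∫_0^6 u'(x) v'(x) dx = ∫_0^6 f(x) v(x) dx + [u'(x) v(x)]_0^6.
Choose V so that boundary terms are either known or forced to vanish.
u is Dirichlet: u(0) = u(6) = 0. Let V = H^1_0(0, 6); then v(0) = v(6) = 0, and [u' v]_0^6 = 0.
Weak formulation: find u (satisfying any essential BC) such that ∫_0^6 u'(x) v'(x) dx = ∫_0^6 f v dx for all v ∈ V.
Substituting f(x) = -x^2 - 3*x + 2, the right-hand side is ∫_0^6 (-x^2 - 3*x + 2) v dx.


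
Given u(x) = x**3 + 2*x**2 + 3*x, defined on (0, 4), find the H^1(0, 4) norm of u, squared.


||u||_{H^1}^2 = 434412/35

The H^1 norm (squared) on an interval (0, L) is
  ||u||_{H^1}^2 = ∫_0^L u(x)^2 dx + ∫_0^L u'(x)^2 dx.
Compute u'(x) = 3*x**2 + 4*x + 3.
Then u(x)^2 = x**6 + 4*x**5 + 10*x**4 + 12*x**3 + 9*x**2 and u'(x)^2 = 9*x**4 + 24*x**3 + 34*x**2 + 24*x + 9.
Integrate each monomial from 0 to 4 using ∫_0^4 c·x^n dx = c·4^(n+1)/(n+1):
  ∫_0^4 u(x)^2 dx = ∫_0^4 (x^6 + 4*x^5 + 10*x^4 + 12*x^3 + 9*x^2) dx. Term by term:
    ∫_0^4 x^6 dx = 16384/7;  ∫_0^4 4*x^5 dx = 8192/3;  ∫_0^4 10*x^4 dx = 2048;
    ∫_0^4 12*x^3 dx = 768;  ∫_0^4 9*x^2 dx = 192.
  Sum: 16384/7 + 8192/3 + 2048 + 768 + 192 = 169664/21.
  ∫_0^4 u'(x)^2 dx = ∫_0^4 (9*x^4 + 24*x^3 + 34*x^2 + 24*x + 9) dx. Term by term:
    ∫_0^4 9*x^4 dx = 9216/5;  ∫_0^4 24*x^3 dx = 1536;  ∫_0^4 34*x^2 dx = 2176/3;
    ∫_0^4 24*x dx = 192;  ∫_0^4 9 dx = 36.
  Sum: 9216/5 + 1536 + 2176/3 + 192 + 36 = 64988/15.
Adding: ||u||_{H^1}^2 = 169664/21 + 64988/15 = 434412/35.


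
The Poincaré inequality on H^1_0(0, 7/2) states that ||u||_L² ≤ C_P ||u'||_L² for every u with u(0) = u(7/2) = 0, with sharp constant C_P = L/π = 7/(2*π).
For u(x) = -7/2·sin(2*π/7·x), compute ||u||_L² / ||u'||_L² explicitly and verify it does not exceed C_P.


||u||_L² / ||u'||_L² = 7/(2*π) = C_P.

u(x) = -7/2·sin(2*π/7·x), so u'(x) = -π*cos(2*π*x/7).
Writing u(x) = A·sin(kπx/L) with A = -7/2 and k = 1, use ∫_0^L sin²(kπx/L) dx = L/2 and ∫_0^L cos²(kπx/L) dx = L/2.
u² = 49/4·sin²(2*π/7·x) and (u')² = π^2·cos²(2*π/7·x), and each of sin², cos² integrates to L/2 = 7/4 over (0, 7/2).
∫_0^7/2 u² dx = 343/16, so ||u||_L² = 7*sqrt(7)/4.
∫_0^7/2 (u')² dx = 7*π^2/4, so ||u'||_L² = sqrt(7)*π/2.
Ratio ||u||_L² / ||u'||_L² = 7/(2*π).
Sharp Poincaré constant on H^1_0(0, 7/2) is C_P = L/π = 7/(2*π), achieved by sin(2*π/7·x).
This is the k = 1 eigenfunction (up to amplitude), so the ratio equals the sharp Poincaré constant exactly.


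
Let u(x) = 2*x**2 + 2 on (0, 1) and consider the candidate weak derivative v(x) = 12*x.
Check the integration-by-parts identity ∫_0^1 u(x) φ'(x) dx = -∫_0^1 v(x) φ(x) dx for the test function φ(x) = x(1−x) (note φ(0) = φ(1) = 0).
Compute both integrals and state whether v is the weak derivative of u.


LHS = -1/3, RHS = -1. No, v is not the weak derivative of u.

u(x) = 2*x**2 + 2, classical derivative u'(x) = 4*x.
φ(x) = x(1−x), so φ'(x) = 1 - 2*x.
Note φ(0) = φ(1) = 0, so the boundary term u·φ vanishes.
LHS = ∫_0^1 u(x) φ'(x) dx = ∫_0^1 (-4*x^3 + 2*x^2 - 4*x + 2) dx. Term by term:
  ∫_0^1 -4*x^3 dx = -1;  ∫_0^1 2*x^2 dx = 2/3;  ∫_0^1 -4*x dx = -2;
  ∫_0^1 2 dx = 2.
Sum: -1 + 2/3 − 2 + 2 = -1/3.
So LHS = -1/3.
∫_0^1 v(x) φ(x) dx = ∫_0^1 (-12*x^3 + 12*x^2) dx. Term by term:
  ∫_0^1 -12*x^3 dx = -3;  ∫_0^1 12*x^2 dx = 4.
Sum: -3 + 4 = 1.
So RHS = -∫_0^1 v(x) φ(x) dx = -1.
LHS − RHS = 2/3 ≠ 0, so the identity fails.
(For a valid weak derivative the identity must hold for EVERY test function, in particular this one. The failure shows v is NOT the weak derivative of u.)
Correct weak derivative would be u'(x) = 4*x.


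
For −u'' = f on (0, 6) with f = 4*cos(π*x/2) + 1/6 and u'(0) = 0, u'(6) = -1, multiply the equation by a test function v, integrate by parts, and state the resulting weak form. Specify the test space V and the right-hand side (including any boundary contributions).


V = H^1(0, 6) (v unrestricted at boundary; u is determined up to an additive constant); weak form: ∫_0^6 u'v' dx = ∫_0^6 (4*cos(π*x/2) + 1/6) v dx − v(6) for all v ∈ V.

Multiply both sides by a test function v and integrate from 0 to 6:
  ∫_0^6 −u''(x) v(x) dx = ∫_0^6 f(x) v(x) dx.
Integrate the LHS by parts once:
  ∫_0^6 −u'' v dx = −[u'(x) v(x)]_0^6 + ∫_0^6 u'(x) v'(x) dx.
Thus ∫_0^6 u'(x) v'(x) dx = ∫_0^6 f(x) v(x) dx + [u'(x) v(x)]_0^6.
Choose V so that boundary terms are either known or forced to vanish.
u has inhomogeneous Neumann u'(0) = 0, u'(6) = -1. [u' v]_0^6 = (-1)·v(6) − (0)·v(0) = − v(6). Take V = H^1(0, 6); boundary term becomes part of RHS.
Weak formulation: find u (satisfying any essential BC) such that ∫_0^6 u'(x) v'(x) dx = ∫_0^6 f v dx − v(6) for all v ∈ V (Neumann data are natural BCs: they enter the RHS as boundary terms).
Substituting f(x) = 4*cos(π*x/2) + 1/6, the right-hand side is ∫_0^6 (4*cos(π*x/2) + 1/6) v dx − v(6).
Compatibility check (pure Neumann): taking v ≡ 1 ∈ V gives 0 = ∫_0^6 f dx + (-1) − (0), i.e. ∫_0^6 f dx must equal u'(0) − u'(6) = 1. Indeed ∫_0^6 (4*cos(π*x/2) + 1/6) dx = 1, so the data are compatible. The solution is then unique only up to an additive constant (fix it e.g. by requiring ∫_0^6 u dx = 0).


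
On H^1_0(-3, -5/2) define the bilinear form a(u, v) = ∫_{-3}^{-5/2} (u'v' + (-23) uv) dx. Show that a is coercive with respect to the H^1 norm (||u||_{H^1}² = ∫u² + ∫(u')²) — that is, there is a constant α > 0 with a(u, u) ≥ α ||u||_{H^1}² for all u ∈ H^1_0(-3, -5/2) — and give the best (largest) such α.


α = (-23 + 4*π^2)/(1 + 4*π^2)

Coercivity of a(·,·) on H^1_0(-3, -5/2) means a(u, u) ≥ α ||u||_{H^1}² for every u ∈ H^1_0.
The interval has length L = 1/2, and Poincaré/coercivity depend only on L. Here a(u, u) = ∫(u')² + (-23)·∫u².
Here c = -23 < 0 with |c| < (π/L)² = 4*π^2, so coercivity still holds. The condition a(u,u) ≥ α||u||_{H^1}² reads (1−α)∫(u')² ≥ (α−c)∫u². Any admissible α is ≤ 1 (rapidly oscillating u have ∫u²/∫(u')² → 0), and α = 1 would force 0 ≥ (1−c)∫u², impossible since c < 1; so 1−α > 0. By the sharp Poincaré inequality on H^1_0 of an interval of length L, ∫(u')² ≥ (π/L)²∫u² with equality for the first sine mode sin(π(x−x₀)/L) (x₀ the left endpoint), so the inequality holds for all u iff (1−α)(π/L)² ≥ α − c, i.e. α ≤ ((π/L)² + c)/((π/L)² + 1) = (1 + c(L/π)²)/(1 + (L/π)²). (Direct route, valid since c ≤ 0: Poincaré gives c∫u² ≥ c(L/π)²∫(u')², so a(u,u) ≥ (1 + c(L/π)²)∫(u')², while ||u||_{H^1}² ≤ (1 + (L/π)²)∫(u')²; dividing yields the same α.) With (π/L)² = 4*π^2 and c = -23, the largest admissible constant is α = ((π/L)² + c)/((π/L)² + 1).
Simplifying, α = (-23 + 4*π^2)/(1 + 4*π^2).


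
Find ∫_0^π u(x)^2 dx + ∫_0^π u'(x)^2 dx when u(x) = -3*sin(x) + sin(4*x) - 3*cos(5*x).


||u||_{H^1(0,π)}^2 = 416/3 + 269*π/2

u'(x) = 15*sin(5*x) - 3*cos(x) + 4*cos(4*x).
Expand u² and (u')² and integrate term by term on (0, π), using: for integers n ≥ 1, ∫_0^π sin²(nx) dx = ∫_0^π cos²(nx) dx = π/2; for n ≠ n', ∫_0^π sin(nx)sin(n'x) dx = ∫_0^π cos(nx)cos(n'x) dx = 0; and by product-to-sum, ∫_0^π sin(nx)cos(n'x) dx = ½∫_0^π [sin((n+n')x) + sin((n−n')x)] dx, which is 0 when n+n' is even and 2n/(n²−n'²) when n+n' is odd (it need not vanish on (0, π)).
  u² squared terms: (-3)²·∫cos(5x)² dx = 9·π/2 = 9*π/2;  (-3)²·∫sin(x)² dx = 9·π/2 = 9*π/2;  (1)²·∫sin(4x)² dx = 1·π/2 = π/2.
  u² cross terms: 2·(-3)·(-3)·∫cos(5x)·sin(x) dx = 18·(0) = 0;  2·(-3)·(1)·∫cos(5x)·sin(4x) dx = -6·(-8/9) = 16/3;  2·(-3)·(1)·∫sin(x)·sin(4x) dx = -6·(0) = 0.
  So ∫_0^π u² dx = 9*π/2 + 9*π/2 + π/2 + 0 + 16/3 + 0 = 16/3 + 19*π/2.
  (u')² squared terms: (-3)²·∫cos(x)² dx = 9·π/2 = 9*π/2;  (4)²·∫cos(4x)² dx = 16·π/2 = 8*π;  (15)²·∫sin(5x)² dx = 225·π/2 = 225*π/2.
  (u')² cross terms: 2·(-3)·(4)·∫cos(x)·cos(4x) dx = -24·(0) = 0;  2·(-3)·(15)·∫cos(x)·sin(5x) dx = -90·(0) = 0;  2·(4)·(15)·∫cos(4x)·sin(5x) dx = 120·(10/9) = 400/3.
  So ∫_0^π (u')² dx = 9*π/2 + 8*π + 225*π/2 + 0 + 0 + 400/3 = 400/3 + 125*π.
||u||_{H^1}^2 = (16/3 + 19*π/2) + (400/3 + 125*π) = 416/3 + 269*π/2.


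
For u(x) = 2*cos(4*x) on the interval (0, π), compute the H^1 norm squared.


||u||_{H^1(0,π)}^2 = 34*π

u'(x) = -8*sin(4*x).
Expand u² and (u')² and integrate term by term on (0, π), using: for integers n ≥ 1, ∫_0^π sin²(nx) dx = ∫_0^π cos²(nx) dx = π/2; for n ≠ n', ∫_0^π sin(nx)sin(n'x) dx = ∫_0^π cos(nx)cos(n'x) dx = 0; and by product-to-sum, ∫_0^π sin(nx)cos(n'x) dx = ½∫_0^π [sin((n+n')x) + sin((n−n')x)] dx, which is 0 when n+n' is even and 2n/(n²−n'²) when n+n' is odd (it need not vanish on (0, π)).
  u² squared terms: (2)²·∫cos(4x)² dx = 4·π/2 = 2*π.
  So ∫_0^π u² dx = 2*π.
  (u')² squared terms: (-8)²·∫sin(4x)² dx = 64·π/2 = 32*π.
  So ∫_0^π (u')² dx = 32*π.
||u||_{H^1}^2 = (2*π) + (32*π) = 34*π.


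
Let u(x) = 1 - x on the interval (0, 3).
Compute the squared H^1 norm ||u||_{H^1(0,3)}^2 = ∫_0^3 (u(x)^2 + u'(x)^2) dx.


||u||_{H^1}^2 = 6

The H^1 norm (squared) on an interval (0, L) is
  ||u||_{H^1}^2 = ∫_0^L u(x)^2 dx + ∫_0^L u'(x)^2 dx.
Compute u'(x) = -1.
Then u(x)^2 = x**2 - 2*x + 1 and u'(x)^2 = 1.
Integrate each monomial from 0 to 3 using ∫_0^3 c·x^n dx = c·3^(n+1)/(n+1):
  ∫_0^3 u(x)^2 dx = ∫_0^3 (x^2 - 2*x + 1) dx. Term by term:
    ∫_0^3 x^2 dx = 9;  ∫_0^3 -2*x dx = -9;  ∫_0^3 1 dx = 3.
  Sum: 9 − 9 + 3 = 3.
  ∫_0^3 u'(x)^2 dx = ∫_0^3 (1) dx. Term by term:
    ∫_0^3 1 dx = 3.
Adding: ||u||_{H^1}^2 = 3 + 3 = 6.


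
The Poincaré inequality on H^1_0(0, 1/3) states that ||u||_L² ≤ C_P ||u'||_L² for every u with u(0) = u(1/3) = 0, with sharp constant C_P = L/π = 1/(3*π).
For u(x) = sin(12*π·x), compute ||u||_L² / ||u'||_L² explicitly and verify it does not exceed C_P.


||u||_L² / ||u'||_L² = 1/(12*π) < C_P = 1/(3*π).

u(x) = sin(12*π·x), so u'(x) = 12*π*cos(12*π*x).
Writing u(x) = A·sin(kπx/L) with A = 1 and k = 4, use ∫_0^L sin²(kπx/L) dx = L/2 and ∫_0^L cos²(kπx/L) dx = L/2.
u² = 1·sin²(12*π·x) and (u')² = 144*π^2·cos²(12*π·x), and each of sin², cos² integrates to L/2 = 1/6 over (0, 1/3).
∫_0^1/3 u² dx = 1/6, so ||u||_L² = sqrt(6)/6.
∫_0^1/3 (u')² dx = 24*π^2, so ||u'||_L² = 2*sqrt(6)*π.
Ratio ||u||_L² / ||u'||_L² = 1/(12*π).
Sharp Poincaré constant on H^1_0(0, 1/3) is C_P = L/π = 1/(3*π), achieved by sin(3*π·x).
This is the k = 4 harmonic; the ratio L/(kπ) is strictly less than C_P = L/π, consistent with the sharp inequality ||u||_L² ≤ C_P ||u'||_L².


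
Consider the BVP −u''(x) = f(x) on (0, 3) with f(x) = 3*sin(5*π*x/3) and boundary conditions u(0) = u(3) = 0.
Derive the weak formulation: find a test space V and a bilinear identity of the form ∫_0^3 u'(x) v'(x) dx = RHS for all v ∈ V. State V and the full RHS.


V = H^1_0(0, 3) (so v(0) = v(3) = 0); weak form: ∫_0^3 u'v' dx = ∫_0^3 (3*sin(5*π*x/3)) v dx for all v ∈ V.

Multiply both sides by a test function v and integrate from 0 to 3:
  ∫_0^3 −u''(x) v(x) dx = ∫_0^3 f(x) v(x) dx.
Integrate the LHS by parts once:
  ∫_0^3 −u'' v dx = −[u'(x) v(x)]_0^3 + ∫_0^3 u'(x) v'(x) dx.
Thus ∫_0^3 u'(x) v'(x) dx = ∫_0^3 f(x) v(x) dx + [u'(x) v(x)]_0^3.
Choose V so that boundary terms are either known or forced to vanish.
u is Dirichlet: u(0) = u(3) = 0. Let V = H^1_0(0, 3); then v(0) = v(3) = 0, and [u' v]_0^3 = 0.
Weak formulation: find u (satisfying any essential BC) such that ∫_0^3 u'(x) v'(x) dx = ∫_0^3 f v dx for all v ∈ V.
Substituting f(x) = 3*sin(5*π*x/3), the right-hand side is ∫_0^3 (3*sin(5*π*x/3)) v dx.


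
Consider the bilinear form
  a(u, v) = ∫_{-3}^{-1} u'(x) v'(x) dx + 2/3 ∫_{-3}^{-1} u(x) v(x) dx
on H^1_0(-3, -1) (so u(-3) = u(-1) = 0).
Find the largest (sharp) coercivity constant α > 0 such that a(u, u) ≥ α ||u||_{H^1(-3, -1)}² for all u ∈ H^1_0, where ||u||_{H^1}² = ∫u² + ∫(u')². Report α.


α = (8/3 + π^2)/(4 + π^2)

Coercivity of a(·,·) on H^1_0(-3, -1) means a(u, u) ≥ α ||u||_{H^1}² for every u ∈ H^1_0.
The interval has length L = 2, and Poincaré/coercivity depend only on L. Here a(u, u) = ∫(u')² + (2/3)·∫u².
Here 0 < c = 2/3 < 1. The condition a(u,u) ≥ α||u||_{H^1}² reads (1−α)∫(u')² ≥ (α−c)∫u². Any admissible α is ≤ 1 (rapidly oscillating u have ∫u²/∫(u')² → 0), and α = 1 would force 0 ≥ (1−c)∫u², impossible since c < 1; so 1−α > 0. By the sharp Poincaré inequality on H^1_0 of an interval of length L, ∫(u')² ≥ (π/L)²∫u² with equality for the first sine mode sin(π(x−x₀)/L) (x₀ the left endpoint), so the inequality holds for all u iff (1−α)(π/L)² ≥ α − c, i.e. α ≤ ((π/L)² + c)/((π/L)² + 1) = (1 + c(L/π)²)/(1 + (L/π)²). With (π/L)² = π^2/4 and c = 2/3, the largest admissible constant is α = ((π/L)² + c)/((π/L)² + 1).
Simplifying, α = (8/3 + π^2)/(4 + π^2).


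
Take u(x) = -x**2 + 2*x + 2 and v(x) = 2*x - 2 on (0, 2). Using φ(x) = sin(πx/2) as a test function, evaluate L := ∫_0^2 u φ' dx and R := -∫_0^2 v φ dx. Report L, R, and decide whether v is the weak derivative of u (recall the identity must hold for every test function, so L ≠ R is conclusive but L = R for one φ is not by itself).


LHS = 0, RHS = 0. No, v is not the weak derivative of u.

u(x) = -x**2 + 2*x + 2, classical derivative u'(x) = 2 - 2*x.
φ(x) = sin(πx/2), so φ'(x) = π*cos(π*x/2)/2.
Note φ(0) = φ(2) = 0, so the boundary term u·φ vanishes.
LHS = ∫_0^2 u(x) φ'(x) dx = ∫_0^2 (-π*x^2*cos(π*x/2)/2 + π*x*cos(π*x/2) + π*cos(π*x/2)) dx. Term by term:
  ∫_0^2 π*cos(π*x/2) dx = 0;  ∫_0^2 π*x*cos(π*x/2) dx = -8/π;  ∫_0^2 -π*x^2*cos(π*x/2)/2 dx = 8/π.
Sum: 0 − 8/π + 8/π = 0.
So LHS = 0.
∫_0^2 v(x) φ(x) dx = ∫_0^2 (2*x*sin(π*x/2) - 2*sin(π*x/2)) dx. Term by term:
  ∫_0^2 -2*sin(π*x/2) dx = -8/π;  ∫_0^2 2*x*sin(π*x/2) dx = 8/π.
Sum: -8/π + 8/π = 0.
So RHS = -∫_0^2 v(x) φ(x) dx = 0.
LHS = RHS, so the identity holds for this particular φ. But this is necessary, not sufficient: a weak derivative must satisfy the identity for EVERY test function in C_c^∞(0, 2).
Here u is smooth, so its weak derivative equals its classical derivative u'(x) = 2 - 2*x. Since v(x) = 2*x - 2 ≠ u'(x), v is NOT the weak derivative of u — the agreement for this single φ is a coincidence (the difference v − u' happens to be L²-orthogonal to this φ).


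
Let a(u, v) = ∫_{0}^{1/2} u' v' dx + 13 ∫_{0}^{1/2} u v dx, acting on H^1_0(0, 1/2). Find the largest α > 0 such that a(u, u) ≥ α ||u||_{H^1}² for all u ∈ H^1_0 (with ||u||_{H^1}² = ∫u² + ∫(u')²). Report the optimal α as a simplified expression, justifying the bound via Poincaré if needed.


α = 1

Coercivity of a(·,·) on H^1_0(0, 1/2) means a(u, u) ≥ α ||u||_{H^1}² for every u ∈ H^1_0.
The interval has length L = 1/2, and Poincaré/coercivity depend only on L. Here a(u, u) = ∫(u')² + (13)·∫u².
Here c = 13 ≥ 1, so a(u,u) = ∫(u')² + c∫u² ≥ ∫(u')² + ∫u² = ||u||_{H^1}², i.e. α = 1 works. No larger α is possible: a(u,u) ≥ α||u||_{H^1}² means (1−α)∫(u')² ≥ (α−c)∫u², and for the modes u_n = sin(nπ(x−x₀)/L) (x₀ the left endpoint) one has ∫u_n²/∫(u_n')² = (L/(nπ))² → 0, so a(u_n,u_n)/||u_n||_{H^1}² → 1. Hence the optimal constant is α = 1.
Therefore α = 1.


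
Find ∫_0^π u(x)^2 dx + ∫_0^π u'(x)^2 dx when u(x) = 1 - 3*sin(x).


||u||_{H^1(0,π)}^2 = -12 + 10*π

u'(x) = -3*cos(x).
Expand u² and (u')² and integrate term by term on (0, π), using: for integers n ≥ 1, ∫_0^π sin²(nx) dx = ∫_0^π cos²(nx) dx = π/2; for n ≠ n', ∫_0^π sin(nx)sin(n'x) dx = ∫_0^π cos(nx)cos(n'x) dx = 0; and by product-to-sum, ∫_0^π sin(nx)cos(n'x) dx = ½∫_0^π [sin((n+n')x) + sin((n−n')x)] dx, which is 0 when n+n' is even and 2n/(n²−n'²) when n+n' is odd (it need not vanish on (0, π)). For the constant mode: ∫_0^π 1 dx = π, ∫_0^π cos(nx) dx = 0, ∫_0^π sin(nx) dx = (1−(−1)^n)/n.
  u² squared terms: (1)²·∫1 dx = 1·π = π;  (-3)²·∫sin(x)² dx = 9·π/2 = 9*π/2.
  u² cross terms: 2·(1)·(-3)·∫1·sin(x) dx = -6·(2) = -12.
  So ∫_0^π u² dx = π + 9*π/2 − 12 = -12 + 11*π/2.
  (u')² squared terms: (-3)²·∫cos(x)² dx = 9·π/2 = 9*π/2.
  So ∫_0^π (u')² dx = 9*π/2.
||u||_{H^1}^2 = (-12 + 11*π/2) + (9*π/2) = -12 + 10*π.


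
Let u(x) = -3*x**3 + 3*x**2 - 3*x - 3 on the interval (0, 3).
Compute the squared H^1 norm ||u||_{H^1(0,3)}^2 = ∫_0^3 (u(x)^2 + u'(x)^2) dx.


||u||_{H^1}^2 = 153603/35

The H^1 norm (squared) on an interval (0, L) is
  ||u||_{H^1}^2 = ∫_0^L u(x)^2 dx + ∫_0^L u'(x)^2 dx.
Compute u'(x) = -9*x**2 + 6*x - 3.
Then u(x)^2 = 9*x**6 - 18*x**5 + 27*x**4 - 9*x**2 + 18*x + 9 and u'(x)^2 = 81*x**4 - 108*x**3 + 90*x**2 - 36*x + 9.
Integrate each monomial from 0 to 3 using ∫_0^3 c·x^n dx = c·3^(n+1)/(n+1):
  ∫_0^3 u(x)^2 dx = ∫_0^3 (9*x^6 - 18*x^5 + 27*x^4 - 9*x^2 + 18*x + 9) dx. Term by term:
    ∫_0^3 9*x^6 dx = 19683/7;  ∫_0^3 -18*x^5 dx = -2187;  ∫_0^3 27*x^4 dx = 6561/5;
    ∫_0^3 -9*x^2 dx = -81;  ∫_0^3 18*x dx = 81;  ∫_0^3 9 dx = 27.
  Sum: 19683/7 − 2187 + 6561/5 − 81 + 81 + 27 = 68742/35.
  ∫_0^3 u'(x)^2 dx = ∫_0^3 (81*x^4 - 108*x^3 + 90*x^2 - 36*x + 9) dx. Term by term:
    ∫_0^3 81*x^4 dx = 19683/5;  ∫_0^3 -108*x^3 dx = -2187;  ∫_0^3 90*x^2 dx = 810;
    ∫_0^3 -36*x dx = -162;  ∫_0^3 9 dx = 27.
  Sum: 19683/5 − 2187 + 810 − 162 + 27 = 12123/5.
Adding: ||u||_{H^1}^2 = 68742/35 + 12123/5 = 153603/35.


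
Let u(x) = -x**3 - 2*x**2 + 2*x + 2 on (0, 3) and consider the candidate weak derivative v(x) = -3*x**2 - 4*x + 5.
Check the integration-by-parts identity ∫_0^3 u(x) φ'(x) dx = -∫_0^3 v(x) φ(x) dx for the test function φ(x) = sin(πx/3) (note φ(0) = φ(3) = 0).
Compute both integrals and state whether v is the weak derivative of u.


LHS = -324/π^3 + 105/π, RHS = -324/π^3 + 87/π. No, v is not the weak derivative of u.

u(x) = -x**3 - 2*x**2 + 2*x + 2, classical derivative u'(x) = -3*x**2 - 4*x + 2.
φ(x) = sin(πx/3), so φ'(x) = π*cos(π*x/3)/3.
Note φ(0) = φ(3) = 0, so the boundary term u·φ vanishes.
LHS = ∫_0^3 u(x) φ'(x) dx = ∫_0^3 (-π*x^3*cos(π*x/3)/3 - 2*π*x^2*cos(π*x/3)/3 + 2*π*x*cos(π*x/3)/3 + 2*π*cos(π*x/3)/3) dx. Term by term:
  ∫_0^3 2*π*cos(π*x/3)/3 dx = 0;  ∫_0^3 -2*π*x^2*cos(π*x/3)/3 dx = 36/π;  ∫_0^3 -π*x^3*cos(π*x/3)/3 dx = -324/π^3 + 81/π;
  ∫_0^3 2*π*x*cos(π*x/3)/3 dx = -12/π.
Sum: 0 + 36/π + -324/π^3 + 81/π − 12/π = -324/π^3 + 105/π.
So LHS = -324/π^3 + 105/π.
∫_0^3 v(x) φ(x) dx = ∫_0^3 (-3*x^2*sin(π*x/3) - 4*x*sin(π*x/3) + 5*sin(π*x/3)) dx. Term by term:
  ∫_0^3 5*sin(π*x/3) dx = 30/π;  ∫_0^3 -4*x*sin(π*x/3) dx = -36/π;  ∫_0^3 -3*x^2*sin(π*x/3) dx = -81/π + 324/π^3.
Sum: 30/π − 36/π + -81/π + 324/π^3 = -87/π + 324/π^3.
So RHS = -∫_0^3 v(x) φ(x) dx = -324/π^3 + 87/π.
LHS − RHS = 18/π ≠ 0, so the identity fails.
(For a valid weak derivative the identity must hold for EVERY test function, in particular this one. The failure shows v is NOT the weak derivative of u.)
Correct weak derivative would be u'(x) = -3*x**2 - 4*x + 2.


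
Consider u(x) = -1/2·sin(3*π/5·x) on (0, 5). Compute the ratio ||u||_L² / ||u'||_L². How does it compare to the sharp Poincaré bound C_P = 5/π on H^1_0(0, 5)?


||u||_L² / ||u'||_L² = 5/(3*π) < C_P = 5/π.

u(x) = -1/2·sin(3*π/5·x), so u'(x) = -3*π*cos(3*π*x/5)/10.
Writing u(x) = A·sin(kπx/L) with A = -1/2 and k = 3, use ∫_0^L sin²(kπx/L) dx = L/2 and ∫_0^L cos²(kπx/L) dx = L/2.
u² = 1/4·sin²(3*π/5·x) and (u')² = 9*π^2/100·cos²(3*π/5·x), and each of sin², cos² integrates to L/2 = 5/2 over (0, 5).
∫_0^5 u² dx = 5/8, so ||u||_L² = sqrt(10)/4.
∫_0^5 (u')² dx = 9*π^2/40, so ||u'||_L² = 3*sqrt(10)*π/20.
Ratio ||u||_L² / ||u'||_L² = 5/(3*π).
Sharp Poincaré constant on H^1_0(0, 5) is C_P = L/π = 5/π, achieved by sin(π/5·x).
This is the k = 3 harmonic; the ratio L/(kπ) is strictly less than C_P = L/π, consistent with the sharp inequality ||u||_L² ≤ C_P ||u'||_L².


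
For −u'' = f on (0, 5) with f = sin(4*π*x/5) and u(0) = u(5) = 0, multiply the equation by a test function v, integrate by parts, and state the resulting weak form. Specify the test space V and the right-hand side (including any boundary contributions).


V = H^1_0(0, 5) (so v(0) = v(5) = 0); weak form: ∫_0^5 u'v' dx = ∫_0^5 (sin(4*π*x/5)) v dx for all v ∈ V.

Multiply both sides by a test function v and integrate from 0 to 5:
  ∫_0^5 −u''(x) v(x) dx = ∫_0^5 f(x) v(x) dx.
Integrate the LHS by parts once:
  ∫_0^5 −u'' v dx = −[u'(x) v(x)]_0^5 + ∫_0^5 u'(x) v'(x) dx.
Thus ∫_0^5 u'(x) v'(x) dx = ∫_0^5 f(x) v(x) dx + [u'(x) v(x)]_0^5.
Choose V so that boundary terms are either known or forced to vanish.
u is Dirichlet: u(0) = u(5) = 0. Let V = H^1_0(0, 5); then v(0) = v(5) = 0, and [u' v]_0^5 = 0.
Weak formulation: find u (satisfying any essential BC) such that ∫_0^5 u'(x) v'(x) dx = ∫_0^5 f v dx for all v ∈ V.
Substituting f(x) = sin(4*π*x/5), the right-hand side is ∫_0^5 (sin(4*π*x/5)) v dx.


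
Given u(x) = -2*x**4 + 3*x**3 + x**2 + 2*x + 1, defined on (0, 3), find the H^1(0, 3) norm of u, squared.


||u||_{H^1}^2 = 220863/35

The H^1 norm (squared) on an interval (0, L) is
  ||u||_{H^1}^2 = ∫_0^L u(x)^2 dx + ∫_0^L u'(x)^2 dx.
Compute u'(x) = -8*x**3 + 9*x**2 + 2*x + 2.
Then u(x)^2 = 4*x**8 - 12*x**7 + 5*x**6 - 2*x**5 + 9*x**4 + 10*x**3 + 6*x**2 + 4*x + 1 and u'(x)^2 = 64*x**6 - 144*x**5 + 49*x**4 + 4*x**3 + 40*x**2 + 8*x + 4.
Integrate each monomial from 0 to 3 using ∫_0^3 c·x^n dx = c·3^(n+1)/(n+1):
  ∫_0^3 u(x)^2 dx = ∫_0^3 (4*x^8 - 12*x^7 + 5*x^6 - 2*x^5 + 9*x^4 + 10*x^3 + 6*x^2 + 4*x + 1) dx. Term by term:
    ∫_0^3 4*x^8 dx = 8748;  ∫_0^3 -12*x^7 dx = -19683/2;  ∫_0^3 5*x^6 dx = 10935/7;
    ∫_0^3 -2*x^5 dx = -243;  ∫_0^3 9*x^4 dx = 2187/5;  ∫_0^3 10*x^3 dx = 405/2;
    ∫_0^3 6*x^2 dx = 54;  ∫_0^3 4*x dx = 18;  ∫_0^3 1 dx = 3.
  Sum: 8748 − 19683/2 + 10935/7 − 243 + 2187/5 + 405/2 + 54 + 18 + 3 = 32919/35.
  ∫_0^3 u'(x)^2 dx = ∫_0^3 (64*x^6 - 144*x^5 + 49*x^4 + 4*x^3 + 40*x^2 + 8*x + 4) dx. Term by term:
    ∫_0^3 64*x^6 dx = 139968/7;  ∫_0^3 -144*x^5 dx = -17496;  ∫_0^3 49*x^4 dx = 11907/5;
    ∫_0^3 4*x^3 dx = 81;  ∫_0^3 40*x^2 dx = 360;  ∫_0^3 8*x dx = 36;
    ∫_0^3 4 dx = 12.
  Sum: 139968/7 − 17496 + 11907/5 + 81 + 360 + 36 + 12 = 187944/35.
Adding: ||u||_{H^1}^2 = 32919/35 + 187944/35 = 220863/35.


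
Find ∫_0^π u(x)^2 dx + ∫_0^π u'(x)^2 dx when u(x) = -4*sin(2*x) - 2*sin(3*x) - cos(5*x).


||u||_{H^1(0,π)}^2 = -832/21 + 73*π

u'(x) = 5*sin(5*x) - 8*cos(2*x) - 6*cos(3*x).
Expand u² and (u')² and integrate term by term on (0, π), using: for integers n ≥ 1, ∫_0^π sin²(nx) dx = ∫_0^π cos²(nx) dx = π/2; for n ≠ n', ∫_0^π sin(nx)sin(n'x) dx = ∫_0^π cos(nx)cos(n'x) dx = 0; and by product-to-sum, ∫_0^π sin(nx)cos(n'x) dx = ½∫_0^π [sin((n+n')x) + sin((n−n')x)] dx, which is 0 when n+n' is even and 2n/(n²−n'²) when n+n' is odd (it need not vanish on (0, π)).
  u² squared terms: (-1)²·∫cos(5x)² dx = 1·π/2 = π/2;  (-4)²·∫sin(2x)² dx = 16·π/2 = 8*π;  (-2)²·∫sin(3x)² dx = 4·π/2 = 2*π.
  u² cross terms: 2·(-1)·(-4)·∫cos(5x)·sin(2x) dx = 8·(-4/21) = -32/21;  2·(-1)·(-2)·∫cos(5x)·sin(3x) dx = 4·(0) = 0;  2·(-4)·(-2)·∫sin(2x)·sin(3x) dx = 16·(0) = 0.
  So ∫_0^π u² dx = π/2 + 8*π + 2*π − 32/21 + 0 + 0 = -32/21 + 21*π/2.
  (u')² squared terms: (-8)²·∫cos(2x)² dx = 64·π/2 = 32*π;  (-6)²·∫cos(3x)² dx = 36·π/2 = 18*π;  (5)²·∫sin(5x)² dx = 25·π/2 = 25*π/2.
  (u')² cross terms: 2·(-8)·(-6)·∫cos(2x)·cos(3x) dx = 96·(0) = 0;  2·(-8)·(5)·∫cos(2x)·sin(5x) dx = -80·(10/21) = -800/21;  2·(-6)·(5)·∫cos(3x)·sin(5x) dx = -60·(0) = 0.
  So ∫_0^π (u')² dx = 32*π + 18*π + 25*π/2 + 0 − 800/21 + 0 = -800/21 + 125*π/2.
||u||_{H^1}^2 = (-32/21 + 21*π/2) + (-800/21 + 125*π/2) = -832/21 + 73*π.


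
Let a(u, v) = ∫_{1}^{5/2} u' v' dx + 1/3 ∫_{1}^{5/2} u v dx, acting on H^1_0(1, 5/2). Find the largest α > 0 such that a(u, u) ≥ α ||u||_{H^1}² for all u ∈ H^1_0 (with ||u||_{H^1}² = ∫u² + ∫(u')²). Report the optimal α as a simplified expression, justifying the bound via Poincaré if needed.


α = (3 + 4*π^2)/(9 + 4*π^2)

Coercivity of a(·,·) on H^1_0(1, 5/2) means a(u, u) ≥ α ||u||_{H^1}² for every u ∈ H^1_0.
The interval has length L = 3/2, and Poincaré/coercivity depend only on L. Here a(u, u) = ∫(u')² + (1/3)·∫u².
Here 0 < c = 1/3 < 1. The condition a(u,u) ≥ α||u||_{H^1}² reads (1−α)∫(u')² ≥ (α−c)∫u². Any admissible α is ≤ 1 (rapidly oscillating u have ∫u²/∫(u')² → 0), and α = 1 would force 0 ≥ (1−c)∫u², impossible since c < 1; so 1−α > 0. By the sharp Poincaré inequality on H^1_0 of an interval of length L, ∫(u')² ≥ (π/L)²∫u² with equality for the first sine mode sin(π(x−x₀)/L) (x₀ the left endpoint), so the inequality holds for all u iff (1−α)(π/L)² ≥ α − c, i.e. α ≤ ((π/L)² + c)/((π/L)² + 1) = (1 + c(L/π)²)/(1 + (L/π)²). With (π/L)² = 4*π^2/9 and c = 1/3, the largest admissible constant is α = ((π/L)² + c)/((π/L)² + 1).
Simplifying, α = (3 + 4*π^2)/(9 + 4*π^2).
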